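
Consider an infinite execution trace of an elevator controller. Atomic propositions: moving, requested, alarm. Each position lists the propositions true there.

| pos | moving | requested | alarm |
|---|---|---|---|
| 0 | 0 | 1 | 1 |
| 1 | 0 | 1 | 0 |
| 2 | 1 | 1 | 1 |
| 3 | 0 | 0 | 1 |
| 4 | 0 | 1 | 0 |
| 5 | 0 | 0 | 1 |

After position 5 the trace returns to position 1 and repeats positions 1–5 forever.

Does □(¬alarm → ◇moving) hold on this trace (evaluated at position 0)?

Satisfied

¬alarm → ◇moving holds at every position 0..5, and those are all positions ever visited, so □(¬alarm → ◇moving) holds.
Positions where ¬alarm holds: 1, 4.
Check ◇moving at each: 1→ok, 4→ok.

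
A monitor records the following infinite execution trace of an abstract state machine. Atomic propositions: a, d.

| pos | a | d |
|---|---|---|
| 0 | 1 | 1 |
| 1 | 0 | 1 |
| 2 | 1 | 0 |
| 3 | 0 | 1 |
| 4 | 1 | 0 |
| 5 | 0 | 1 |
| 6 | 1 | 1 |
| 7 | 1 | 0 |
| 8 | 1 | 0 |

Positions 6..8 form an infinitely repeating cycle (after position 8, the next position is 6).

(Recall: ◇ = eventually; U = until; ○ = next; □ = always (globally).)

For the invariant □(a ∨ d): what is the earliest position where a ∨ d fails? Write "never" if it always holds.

never

a ∨ d holds at every position 0..8, and those are all the positions the trace ever visits, so the invariant □(a ∨ d) is never violated.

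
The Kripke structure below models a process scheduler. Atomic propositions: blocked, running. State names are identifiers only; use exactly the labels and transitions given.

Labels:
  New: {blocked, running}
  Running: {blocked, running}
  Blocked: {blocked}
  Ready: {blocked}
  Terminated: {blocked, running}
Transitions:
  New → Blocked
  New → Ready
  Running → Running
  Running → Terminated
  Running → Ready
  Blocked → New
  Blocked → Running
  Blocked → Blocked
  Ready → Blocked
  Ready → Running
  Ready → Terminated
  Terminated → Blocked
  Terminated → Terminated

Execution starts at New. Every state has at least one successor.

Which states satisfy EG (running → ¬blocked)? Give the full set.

States satisfying running → ¬blocked: {Blocked, Ready}.
States satisfying EG (running → ¬blocked): {Blocked, Ready}.

{Blocked, Ready}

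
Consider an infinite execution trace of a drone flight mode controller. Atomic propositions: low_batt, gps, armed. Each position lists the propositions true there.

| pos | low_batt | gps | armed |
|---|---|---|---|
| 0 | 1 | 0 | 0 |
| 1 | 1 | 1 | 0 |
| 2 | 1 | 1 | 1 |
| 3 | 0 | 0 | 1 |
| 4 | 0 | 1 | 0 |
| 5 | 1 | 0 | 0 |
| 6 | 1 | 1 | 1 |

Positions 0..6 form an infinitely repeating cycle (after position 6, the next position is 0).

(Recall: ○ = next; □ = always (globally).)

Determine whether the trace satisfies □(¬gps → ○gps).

¬gps → ○gps holds at every position 0..6, and those are all positions ever visited, so □(¬gps → ○gps) holds.
Positions where ¬gps holds: 0, 3, 5.
Check ○gps at each: 0→ok, 3→ok, 5→ok.

Satisfied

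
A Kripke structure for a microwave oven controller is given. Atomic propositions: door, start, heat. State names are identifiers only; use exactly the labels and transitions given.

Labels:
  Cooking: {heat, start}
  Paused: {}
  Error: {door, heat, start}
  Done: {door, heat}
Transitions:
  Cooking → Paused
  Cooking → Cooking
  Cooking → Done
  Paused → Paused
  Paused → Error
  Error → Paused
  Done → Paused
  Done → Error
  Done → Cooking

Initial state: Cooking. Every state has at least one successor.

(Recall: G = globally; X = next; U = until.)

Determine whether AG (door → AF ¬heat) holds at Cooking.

States satisfying door → AF ¬heat: {Cooking, Paused, Error}.
States satisfying AG (door → AF ¬heat): {Paused, Error}.
Done is reachable from Cooking and violates door → AF ¬heat, so AG fails at Cooking.
Cooking ∉ Sat(AG (door → AF ¬heat)).

No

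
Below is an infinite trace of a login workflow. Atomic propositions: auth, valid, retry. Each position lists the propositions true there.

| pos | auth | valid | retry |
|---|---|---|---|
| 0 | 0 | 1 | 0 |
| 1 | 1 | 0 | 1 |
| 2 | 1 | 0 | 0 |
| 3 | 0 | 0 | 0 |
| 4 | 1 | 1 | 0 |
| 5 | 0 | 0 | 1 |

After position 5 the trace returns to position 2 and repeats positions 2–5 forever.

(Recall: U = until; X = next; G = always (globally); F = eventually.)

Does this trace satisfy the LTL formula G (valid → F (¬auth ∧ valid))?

valid → F (¬auth ∧ valid) must hold at every position from 0 onward. It fails at position 4, so G (valid → F (¬auth ∧ valid)) is false.
Positions where valid holds: 0, 4.
Check F (¬auth ∧ valid) at each: 0→ok, 4→fails.

Does not hold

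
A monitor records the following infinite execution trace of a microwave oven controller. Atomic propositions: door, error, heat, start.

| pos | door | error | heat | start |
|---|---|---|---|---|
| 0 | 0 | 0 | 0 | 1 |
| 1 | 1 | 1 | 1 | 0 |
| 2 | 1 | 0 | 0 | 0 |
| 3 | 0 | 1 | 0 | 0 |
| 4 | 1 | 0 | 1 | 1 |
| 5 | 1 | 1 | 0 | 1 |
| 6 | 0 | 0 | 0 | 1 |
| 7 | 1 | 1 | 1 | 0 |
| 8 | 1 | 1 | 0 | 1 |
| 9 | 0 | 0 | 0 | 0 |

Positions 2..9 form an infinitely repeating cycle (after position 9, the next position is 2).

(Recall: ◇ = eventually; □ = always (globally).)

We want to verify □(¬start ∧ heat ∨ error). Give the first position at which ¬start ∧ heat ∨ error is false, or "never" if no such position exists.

At position 0 the labels are {start}, so ¬start ∧ heat ∨ error is false there. This is the first violation.

0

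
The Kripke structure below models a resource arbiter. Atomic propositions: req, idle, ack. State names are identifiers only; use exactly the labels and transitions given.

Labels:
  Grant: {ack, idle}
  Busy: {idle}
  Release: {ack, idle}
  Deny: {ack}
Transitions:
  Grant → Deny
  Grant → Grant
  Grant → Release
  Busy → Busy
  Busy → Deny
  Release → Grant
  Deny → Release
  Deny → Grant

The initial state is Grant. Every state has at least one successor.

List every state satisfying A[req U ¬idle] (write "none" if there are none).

States satisfying req: ∅.
States satisfying ¬idle: {Deny}.
States satisfying A[req U ¬idle]: {Deny}.

{Deny}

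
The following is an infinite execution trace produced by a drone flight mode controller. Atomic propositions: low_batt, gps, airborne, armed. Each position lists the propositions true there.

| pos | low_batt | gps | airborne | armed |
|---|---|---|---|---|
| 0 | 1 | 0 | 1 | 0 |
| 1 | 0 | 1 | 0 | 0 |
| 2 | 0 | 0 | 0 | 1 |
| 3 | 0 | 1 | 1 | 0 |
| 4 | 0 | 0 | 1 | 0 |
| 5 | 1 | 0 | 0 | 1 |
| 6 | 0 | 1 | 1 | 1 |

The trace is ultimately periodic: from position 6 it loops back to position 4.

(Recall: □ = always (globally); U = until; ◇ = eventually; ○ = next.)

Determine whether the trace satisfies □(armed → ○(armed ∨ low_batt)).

armed → ○(armed ∨ low_batt) must hold at every position from 0 onward. It fails at position 2, so □(armed → ○(armed ∨ low_batt)) is false.
Positions where armed holds: 2, 5, 6.
Check ○(armed ∨ low_batt) at each: 2→fails, 5→ok, 6→fails.

No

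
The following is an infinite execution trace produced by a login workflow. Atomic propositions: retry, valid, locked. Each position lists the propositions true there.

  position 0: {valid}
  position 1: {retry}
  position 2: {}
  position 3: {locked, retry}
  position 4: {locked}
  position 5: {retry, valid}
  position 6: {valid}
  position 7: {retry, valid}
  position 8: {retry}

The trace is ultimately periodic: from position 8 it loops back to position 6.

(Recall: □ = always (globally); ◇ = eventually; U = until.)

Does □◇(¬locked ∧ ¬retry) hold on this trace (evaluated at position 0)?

◇(¬locked ∧ ¬retry) holds at every position 0..8, and those are all positions ever visited, so □◇(¬locked ∧ ¬retry) holds.

Holds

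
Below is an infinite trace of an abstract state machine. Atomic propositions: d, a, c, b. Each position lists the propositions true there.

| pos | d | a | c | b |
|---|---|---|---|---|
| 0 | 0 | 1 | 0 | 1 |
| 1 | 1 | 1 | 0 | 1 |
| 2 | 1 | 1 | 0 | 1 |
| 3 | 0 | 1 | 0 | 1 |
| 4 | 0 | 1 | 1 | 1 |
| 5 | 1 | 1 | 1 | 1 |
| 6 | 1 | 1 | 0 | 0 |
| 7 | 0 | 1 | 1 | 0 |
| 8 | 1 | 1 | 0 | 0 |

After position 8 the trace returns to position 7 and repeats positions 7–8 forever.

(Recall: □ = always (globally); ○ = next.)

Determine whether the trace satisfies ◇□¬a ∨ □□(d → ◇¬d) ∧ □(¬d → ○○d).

No

□¬a is false at every position 0..8, so it never becomes true and ◇□¬a fails.
At position 0: ◇□¬a is false; □□(d → ◇¬d) ∧ □(¬d → ○○d) is false; so ◇□¬a ∨ □□(d → ◇¬d) ∧ □(¬d → ○○d) is false.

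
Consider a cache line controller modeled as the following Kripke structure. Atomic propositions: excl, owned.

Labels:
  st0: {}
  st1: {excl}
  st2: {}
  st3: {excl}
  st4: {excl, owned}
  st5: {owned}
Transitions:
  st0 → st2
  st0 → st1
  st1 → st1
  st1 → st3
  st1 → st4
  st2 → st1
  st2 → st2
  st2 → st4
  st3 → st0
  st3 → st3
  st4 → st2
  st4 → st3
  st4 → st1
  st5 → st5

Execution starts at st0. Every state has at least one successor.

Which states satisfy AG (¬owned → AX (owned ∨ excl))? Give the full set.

States satisfying ¬owned → AX (owned ∨ excl): {st1, st4, st5}.
States satisfying AG (¬owned → AX (owned ∨ excl)): {st5}.

{st5}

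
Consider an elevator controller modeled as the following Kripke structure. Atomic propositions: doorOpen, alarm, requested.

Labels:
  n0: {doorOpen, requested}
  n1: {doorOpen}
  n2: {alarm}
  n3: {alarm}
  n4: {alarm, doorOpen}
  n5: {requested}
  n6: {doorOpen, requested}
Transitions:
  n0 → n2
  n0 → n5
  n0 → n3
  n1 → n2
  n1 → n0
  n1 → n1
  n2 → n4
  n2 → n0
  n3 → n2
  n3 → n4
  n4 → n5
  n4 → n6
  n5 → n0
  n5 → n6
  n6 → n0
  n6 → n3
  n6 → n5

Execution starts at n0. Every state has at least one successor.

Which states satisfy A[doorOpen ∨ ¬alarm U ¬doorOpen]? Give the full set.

{n0, n2, n3, n4, n5, n6}

States satisfying doorOpen ∨ ¬alarm: {n0, n1, n4, n5, n6}.
States satisfying ¬doorOpen: {n2, n3, n5}.
States satisfying A[doorOpen ∨ ¬alarm U ¬doorOpen]: {n0, n2, n3, n4, n5, n6}.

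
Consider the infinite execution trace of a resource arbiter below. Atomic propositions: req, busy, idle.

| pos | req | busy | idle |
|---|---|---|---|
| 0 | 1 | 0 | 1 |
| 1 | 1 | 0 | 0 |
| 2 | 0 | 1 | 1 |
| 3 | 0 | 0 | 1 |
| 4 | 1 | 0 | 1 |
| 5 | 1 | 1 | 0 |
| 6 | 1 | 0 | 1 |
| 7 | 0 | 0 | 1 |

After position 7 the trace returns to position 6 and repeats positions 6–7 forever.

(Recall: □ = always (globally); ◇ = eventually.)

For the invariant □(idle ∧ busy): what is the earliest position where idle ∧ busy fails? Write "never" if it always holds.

0

At position 0 the labels are {idle, req}, so idle ∧ busy is false there. This is the first violation.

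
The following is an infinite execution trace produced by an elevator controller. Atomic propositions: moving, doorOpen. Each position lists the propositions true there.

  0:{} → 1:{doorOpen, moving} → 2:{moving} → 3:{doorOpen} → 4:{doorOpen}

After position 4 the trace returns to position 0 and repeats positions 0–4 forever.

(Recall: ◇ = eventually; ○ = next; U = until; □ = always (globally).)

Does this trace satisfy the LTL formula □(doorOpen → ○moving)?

doorOpen → ○moving must hold at every position from 0 onward. It fails at position 3, so □(doorOpen → ○moving) is false.
Positions where doorOpen holds: 1, 3, 4.
Check ○moving at each: 1→ok, 3→fails, 4→fails.

Violated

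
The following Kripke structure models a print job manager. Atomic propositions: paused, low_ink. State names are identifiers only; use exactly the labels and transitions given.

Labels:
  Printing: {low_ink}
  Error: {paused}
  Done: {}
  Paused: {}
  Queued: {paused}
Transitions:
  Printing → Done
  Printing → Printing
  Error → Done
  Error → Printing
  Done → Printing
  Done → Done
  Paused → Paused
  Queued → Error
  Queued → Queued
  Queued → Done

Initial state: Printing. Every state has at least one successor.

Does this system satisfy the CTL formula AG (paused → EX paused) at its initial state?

Holds

States satisfying paused → EX paused: {Printing, Done, Paused, Queued}.
States satisfying AG (paused → EX paused): {Printing, Done, Paused}.
Every state reachable from Printing satisfies paused → EX paused.
Printing ∈ Sat(AG (paused → EX paused)).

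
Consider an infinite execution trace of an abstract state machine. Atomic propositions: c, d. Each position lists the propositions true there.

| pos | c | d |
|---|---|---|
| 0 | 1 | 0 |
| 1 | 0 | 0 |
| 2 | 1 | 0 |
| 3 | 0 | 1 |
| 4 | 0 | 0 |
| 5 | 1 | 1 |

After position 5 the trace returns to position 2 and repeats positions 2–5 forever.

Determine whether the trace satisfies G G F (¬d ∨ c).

Satisfied

G F (¬d ∨ c) holds at every position 0..5, and those are all positions ever visited, so G G F (¬d ∨ c) holds.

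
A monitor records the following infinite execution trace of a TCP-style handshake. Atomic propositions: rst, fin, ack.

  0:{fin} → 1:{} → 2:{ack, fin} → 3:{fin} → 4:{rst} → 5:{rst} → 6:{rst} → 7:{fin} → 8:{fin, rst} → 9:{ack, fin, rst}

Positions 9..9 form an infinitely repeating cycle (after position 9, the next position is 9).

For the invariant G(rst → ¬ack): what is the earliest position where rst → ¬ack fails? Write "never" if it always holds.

Check rst → ¬ack at each position in order: 0 ✓, 1 ✓, 2 ✓, 3 ✓, 4 ✓, 5 ✓, 6 ✓, 7 ✓, 8 ✓.
At position 9 the labels are {ack, fin, rst}, so rst → ¬ack is false there. This is the first violation.

9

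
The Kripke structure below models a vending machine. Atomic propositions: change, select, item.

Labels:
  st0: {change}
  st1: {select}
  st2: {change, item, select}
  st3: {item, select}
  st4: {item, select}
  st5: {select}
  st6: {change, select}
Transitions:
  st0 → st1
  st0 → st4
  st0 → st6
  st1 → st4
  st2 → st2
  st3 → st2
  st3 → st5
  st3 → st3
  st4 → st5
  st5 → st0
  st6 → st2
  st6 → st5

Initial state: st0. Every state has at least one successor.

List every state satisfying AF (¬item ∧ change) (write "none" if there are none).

{st0, st1, st4, st5, st6}

States satisfying ¬item ∧ change: {st0, st6}.
States satisfying AF (¬item ∧ change): {st0, st1, st4, st5, st6}.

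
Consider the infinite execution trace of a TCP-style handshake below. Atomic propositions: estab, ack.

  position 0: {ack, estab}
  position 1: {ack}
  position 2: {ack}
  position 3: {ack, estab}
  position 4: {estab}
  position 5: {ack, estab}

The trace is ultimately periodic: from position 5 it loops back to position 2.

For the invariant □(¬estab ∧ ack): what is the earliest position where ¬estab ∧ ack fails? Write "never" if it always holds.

At position 0 the labels are {ack, estab}, so ¬estab ∧ ack is false there. This is the first violation.

0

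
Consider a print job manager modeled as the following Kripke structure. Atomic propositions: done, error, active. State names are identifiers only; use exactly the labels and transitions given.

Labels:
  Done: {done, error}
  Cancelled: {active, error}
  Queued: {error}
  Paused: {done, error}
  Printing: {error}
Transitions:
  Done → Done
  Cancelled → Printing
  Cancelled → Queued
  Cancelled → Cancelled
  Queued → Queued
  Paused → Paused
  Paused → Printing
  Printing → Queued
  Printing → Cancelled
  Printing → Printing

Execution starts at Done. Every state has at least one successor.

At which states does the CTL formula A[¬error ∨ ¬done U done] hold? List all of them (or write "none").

{Done, Paused}

States satisfying ¬error ∨ ¬done: {Cancelled, Queued, Printing}.
States satisfying done: {Done, Paused}.
States satisfying A[¬error ∨ ¬done U done]: {Done, Paused}.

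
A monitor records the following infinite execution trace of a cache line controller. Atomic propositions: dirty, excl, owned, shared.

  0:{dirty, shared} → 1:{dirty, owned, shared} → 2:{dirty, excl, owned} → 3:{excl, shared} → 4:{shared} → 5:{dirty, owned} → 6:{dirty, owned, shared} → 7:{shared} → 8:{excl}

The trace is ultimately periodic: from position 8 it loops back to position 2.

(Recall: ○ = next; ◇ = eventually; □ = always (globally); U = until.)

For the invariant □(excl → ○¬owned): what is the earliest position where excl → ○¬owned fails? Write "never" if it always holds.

8

Check excl → ○¬owned at each position in order: 0 ✓, 1 ✓, 2 ✓, 3 ✓, 4 ✓, 5 ✓, 6 ✓, 7 ✓.
At position 8 the labels are {excl} and the next position 2 has {dirty, excl, owned}, so excl → ○¬owned is false there. This is the first violation.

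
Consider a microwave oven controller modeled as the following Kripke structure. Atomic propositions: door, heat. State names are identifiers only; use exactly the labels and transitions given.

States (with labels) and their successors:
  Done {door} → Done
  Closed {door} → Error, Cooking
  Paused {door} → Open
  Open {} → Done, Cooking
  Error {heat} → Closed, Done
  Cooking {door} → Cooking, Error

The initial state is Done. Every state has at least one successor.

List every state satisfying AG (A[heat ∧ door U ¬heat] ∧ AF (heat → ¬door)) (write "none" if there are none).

States satisfying A[heat ∧ door U ¬heat] ∧ AF (heat → ¬door): {Done, Closed, Paused, Open, Cooking}.
States satisfying AG (A[heat ∧ door U ¬heat] ∧ AF (heat → ¬door)): {Done}.

{Done}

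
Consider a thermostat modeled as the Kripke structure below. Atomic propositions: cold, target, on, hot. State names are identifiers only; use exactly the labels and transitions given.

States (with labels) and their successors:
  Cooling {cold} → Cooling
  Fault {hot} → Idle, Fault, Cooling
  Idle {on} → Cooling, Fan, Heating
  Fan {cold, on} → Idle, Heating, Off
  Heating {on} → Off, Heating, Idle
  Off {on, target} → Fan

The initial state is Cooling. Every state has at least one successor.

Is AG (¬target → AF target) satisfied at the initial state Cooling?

No

States satisfying ¬target → AF target: {Off}.
States satisfying AG (¬target → AF target): ∅.
Cooling is reachable from Cooling and violates ¬target → AF target, so AG fails at Cooling.
Cooling ∉ Sat(AG (¬target → AF target)).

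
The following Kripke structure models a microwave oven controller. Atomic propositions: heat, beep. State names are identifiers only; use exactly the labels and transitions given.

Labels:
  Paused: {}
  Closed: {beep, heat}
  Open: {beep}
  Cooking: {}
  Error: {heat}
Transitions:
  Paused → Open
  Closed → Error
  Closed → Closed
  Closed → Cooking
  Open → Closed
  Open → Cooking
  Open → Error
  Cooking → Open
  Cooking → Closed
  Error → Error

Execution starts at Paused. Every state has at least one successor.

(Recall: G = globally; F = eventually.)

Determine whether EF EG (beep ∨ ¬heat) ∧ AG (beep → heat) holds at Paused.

Violated

States satisfying EG (beep ∨ ¬heat): {Paused, Closed, Open, Cooking}.
States satisfying EF EG (beep ∨ ¬heat): {Paused, Closed, Open, Cooking}.
States satisfying beep → heat: {Paused, Closed, Cooking, Error}.
States satisfying AG (beep → heat): {Error}.
States satisfying EF EG (beep ∨ ¬heat) ∧ AG (beep → heat): ∅.
Paused ∉ Sat(EF EG (beep ∨ ¬heat) ∧ AG (beep → heat)).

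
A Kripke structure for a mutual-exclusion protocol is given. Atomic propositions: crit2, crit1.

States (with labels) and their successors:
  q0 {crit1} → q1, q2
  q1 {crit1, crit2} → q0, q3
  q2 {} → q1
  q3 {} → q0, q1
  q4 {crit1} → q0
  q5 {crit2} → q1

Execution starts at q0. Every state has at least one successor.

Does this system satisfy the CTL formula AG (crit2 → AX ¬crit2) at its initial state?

Yes

States satisfying crit2 → AX ¬crit2: {q0, q1, q2, q3, q4}.
States satisfying AG (crit2 → AX ¬crit2): {q0, q1, q2, q3, q4}.
Every state reachable from q0 satisfies crit2 → AX ¬crit2.
q0 ∈ Sat(AG (crit2 → AX ¬crit2)).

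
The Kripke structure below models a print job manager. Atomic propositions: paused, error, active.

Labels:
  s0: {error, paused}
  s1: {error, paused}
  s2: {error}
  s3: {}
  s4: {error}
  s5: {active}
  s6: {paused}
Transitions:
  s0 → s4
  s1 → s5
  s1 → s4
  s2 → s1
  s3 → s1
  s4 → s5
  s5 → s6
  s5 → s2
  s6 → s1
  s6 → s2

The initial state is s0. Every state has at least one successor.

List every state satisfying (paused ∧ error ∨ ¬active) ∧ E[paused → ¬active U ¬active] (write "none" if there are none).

{s0, s1, s2, s3, s4, s6}

States satisfying paused ∧ error: {s0, s1}.
States satisfying ¬active: {s0, s1, s2, s3, s4, s6}.
States satisfying paused ∧ error ∨ ¬active: {s0, s1, s2, s3, s4, s6}.
States satisfying paused → ¬active: {s0, s1, s2, s3, s4, s5, s6}.
States satisfying E[paused → ¬active U ¬active]: {s0, s1, s2, s3, s4, s5, s6}.
States satisfying (paused ∧ error ∨ ¬active) ∧ E[paused → ¬active U ¬active]: {s0, s1, s2, s3, s4, s6}.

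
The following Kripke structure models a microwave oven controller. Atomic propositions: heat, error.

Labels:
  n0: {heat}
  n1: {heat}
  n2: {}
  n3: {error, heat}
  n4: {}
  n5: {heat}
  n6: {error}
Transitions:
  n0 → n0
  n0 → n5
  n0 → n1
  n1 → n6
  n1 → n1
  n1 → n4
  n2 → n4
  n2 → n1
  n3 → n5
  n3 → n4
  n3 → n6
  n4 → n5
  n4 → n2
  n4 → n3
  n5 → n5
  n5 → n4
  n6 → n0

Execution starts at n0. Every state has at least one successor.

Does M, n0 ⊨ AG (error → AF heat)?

Holds

States satisfying error → AF heat: {n0, n1, n2, n3, n4, n5, n6}.
States satisfying AG (error → AF heat): {n0, n1, n2, n3, n4, n5, n6}.
Every state reachable from n0 satisfies error → AF heat.
n0 ∈ Sat(AG (error → AF heat)).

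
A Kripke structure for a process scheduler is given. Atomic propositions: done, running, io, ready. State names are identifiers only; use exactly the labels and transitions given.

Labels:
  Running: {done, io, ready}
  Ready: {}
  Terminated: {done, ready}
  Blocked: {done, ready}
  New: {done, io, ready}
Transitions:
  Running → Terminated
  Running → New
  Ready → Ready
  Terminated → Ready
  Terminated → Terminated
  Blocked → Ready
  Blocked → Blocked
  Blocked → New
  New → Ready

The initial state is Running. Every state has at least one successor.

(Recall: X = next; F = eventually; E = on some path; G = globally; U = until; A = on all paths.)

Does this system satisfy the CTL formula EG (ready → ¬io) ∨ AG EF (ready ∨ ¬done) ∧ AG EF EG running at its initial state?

States satisfying ready → ¬io: {Ready, Terminated, Blocked}.
States satisfying EG (ready → ¬io): {Ready, Terminated, Blocked}.
States satisfying EF (ready ∨ ¬done): {Running, Ready, Terminated, Blocked, New}.
States satisfying AG EF (ready ∨ ¬done): {Running, Ready, Terminated, Blocked, New}.
States satisfying EF EG running: ∅.
States satisfying AG EF EG running: ∅.
States satisfying AG EF (ready ∨ ¬done) ∧ AG EF EG running: ∅.
States satisfying EG (ready → ¬io) ∨ AG EF (ready ∨ ¬done) ∧ AG EF EG running: {Ready, Terminated, Blocked}.
Running ∉ Sat(EG (ready → ¬io) ∨ AG EF (ready ∨ ¬done) ∧ AG EF EG running).

Violated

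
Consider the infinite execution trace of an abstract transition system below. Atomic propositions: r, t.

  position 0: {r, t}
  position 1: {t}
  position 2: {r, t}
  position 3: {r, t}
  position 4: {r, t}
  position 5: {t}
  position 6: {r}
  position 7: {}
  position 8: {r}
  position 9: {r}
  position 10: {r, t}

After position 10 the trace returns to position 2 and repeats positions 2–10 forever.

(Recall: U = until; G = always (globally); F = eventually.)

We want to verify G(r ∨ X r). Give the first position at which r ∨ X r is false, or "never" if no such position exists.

never

r ∨ X r holds at every position 0..10, and those are all the positions the trace ever visits, so the invariant G(r ∨ X r) is never violated.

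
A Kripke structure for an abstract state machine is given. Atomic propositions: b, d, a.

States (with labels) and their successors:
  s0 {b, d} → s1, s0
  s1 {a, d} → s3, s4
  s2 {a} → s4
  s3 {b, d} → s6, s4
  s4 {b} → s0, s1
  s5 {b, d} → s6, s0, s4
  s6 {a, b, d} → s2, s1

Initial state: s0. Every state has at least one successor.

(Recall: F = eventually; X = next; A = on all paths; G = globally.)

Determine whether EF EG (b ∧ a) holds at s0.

States satisfying EG (b ∧ a): ∅.
States satisfying EF EG (b ∧ a): ∅.
No suitable path/successor from s0 witnesses the formula.
s0 ∉ Sat(EF EG (b ∧ a)).

Violated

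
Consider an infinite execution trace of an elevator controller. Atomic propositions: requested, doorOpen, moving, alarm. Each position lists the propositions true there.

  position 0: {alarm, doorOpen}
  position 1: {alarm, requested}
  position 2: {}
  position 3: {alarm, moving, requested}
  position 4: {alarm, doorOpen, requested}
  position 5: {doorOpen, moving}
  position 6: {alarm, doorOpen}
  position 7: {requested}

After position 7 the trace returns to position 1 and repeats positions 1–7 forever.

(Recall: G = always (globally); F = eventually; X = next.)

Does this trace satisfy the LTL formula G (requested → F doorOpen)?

requested → F doorOpen holds at every position 0..7, and those are all positions ever visited, so G (requested → F doorOpen) holds.
Positions where requested holds: 1, 3, 4, 7.
Check F doorOpen at each: 1→ok, 3→ok, 4→ok, 7→ok.

Satisfied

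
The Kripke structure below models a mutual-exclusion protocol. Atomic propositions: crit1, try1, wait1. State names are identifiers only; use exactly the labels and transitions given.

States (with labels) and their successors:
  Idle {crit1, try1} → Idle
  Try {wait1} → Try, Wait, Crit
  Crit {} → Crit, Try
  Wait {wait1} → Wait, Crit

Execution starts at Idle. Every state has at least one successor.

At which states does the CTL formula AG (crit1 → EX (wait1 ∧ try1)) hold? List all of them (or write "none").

{Try, Crit, Wait}

States satisfying crit1 → EX (wait1 ∧ try1): {Try, Crit, Wait}.
States satisfying AG (crit1 → EX (wait1 ∧ try1)): {Try, Crit, Wait}.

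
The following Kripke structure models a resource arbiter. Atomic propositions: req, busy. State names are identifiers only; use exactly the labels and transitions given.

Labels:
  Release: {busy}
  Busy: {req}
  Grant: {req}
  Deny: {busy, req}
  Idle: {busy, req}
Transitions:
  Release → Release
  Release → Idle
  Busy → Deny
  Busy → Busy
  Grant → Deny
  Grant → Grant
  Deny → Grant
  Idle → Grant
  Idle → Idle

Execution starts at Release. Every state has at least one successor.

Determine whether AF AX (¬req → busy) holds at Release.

States satisfying AX (¬req → busy): {Release, Busy, Grant, Deny, Idle}.
States satisfying AF AX (¬req → busy): {Release, Busy, Grant, Deny, Idle}.
Release ∈ Sat(AF AX (¬req → busy)).

Yes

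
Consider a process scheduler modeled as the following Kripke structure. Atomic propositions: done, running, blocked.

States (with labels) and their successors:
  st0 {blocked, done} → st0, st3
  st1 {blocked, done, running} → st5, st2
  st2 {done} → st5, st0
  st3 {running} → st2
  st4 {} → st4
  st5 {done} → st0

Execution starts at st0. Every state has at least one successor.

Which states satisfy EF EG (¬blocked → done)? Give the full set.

States satisfying EG (¬blocked → done): {st0, st1, st2, st5}.
States satisfying EF EG (¬blocked → done): {st0, st1, st2, st3, st5}.

{st0, st1, st2, st3, st5}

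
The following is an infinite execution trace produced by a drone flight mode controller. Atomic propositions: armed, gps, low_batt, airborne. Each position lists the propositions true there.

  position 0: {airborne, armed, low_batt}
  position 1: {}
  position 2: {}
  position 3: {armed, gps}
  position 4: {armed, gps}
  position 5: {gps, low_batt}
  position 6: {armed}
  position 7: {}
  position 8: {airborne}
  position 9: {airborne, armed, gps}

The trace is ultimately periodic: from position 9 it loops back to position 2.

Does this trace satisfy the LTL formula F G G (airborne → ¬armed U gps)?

Yes

G G (airborne → ¬armed U gps) holds at position 1, which is reachable from 0, so F G G (airborne → ¬armed U gps) holds.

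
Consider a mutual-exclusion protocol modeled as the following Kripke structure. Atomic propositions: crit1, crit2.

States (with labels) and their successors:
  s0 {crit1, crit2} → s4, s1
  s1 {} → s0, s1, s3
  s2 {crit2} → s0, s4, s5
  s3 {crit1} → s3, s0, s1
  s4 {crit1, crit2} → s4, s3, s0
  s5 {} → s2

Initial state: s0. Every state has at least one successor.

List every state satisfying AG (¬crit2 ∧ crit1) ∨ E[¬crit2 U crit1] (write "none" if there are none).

{s0, s1, s3, s4}

States satisfying ¬crit2 ∧ crit1: {s3}.
States satisfying AG (¬crit2 ∧ crit1): ∅.
States satisfying ¬crit2: {s1, s3, s5}.
States satisfying crit1: {s0, s3, s4}.
States satisfying E[¬crit2 U crit1]: {s0, s1, s3, s4}.
States satisfying AG (¬crit2 ∧ crit1) ∨ E[¬crit2 U crit1]: {s0, s1, s3, s4}.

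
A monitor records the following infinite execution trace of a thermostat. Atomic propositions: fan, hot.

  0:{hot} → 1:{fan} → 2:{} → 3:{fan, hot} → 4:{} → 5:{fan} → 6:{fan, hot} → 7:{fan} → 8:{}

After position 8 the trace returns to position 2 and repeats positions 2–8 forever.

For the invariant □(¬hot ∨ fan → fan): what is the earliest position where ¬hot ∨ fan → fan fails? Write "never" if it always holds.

Check ¬hot ∨ fan → fan at each position in order: 0 ✓, 1 ✓.
At position 2 the labels are {}, so ¬hot ∨ fan → fan is false there. This is the first violation.

2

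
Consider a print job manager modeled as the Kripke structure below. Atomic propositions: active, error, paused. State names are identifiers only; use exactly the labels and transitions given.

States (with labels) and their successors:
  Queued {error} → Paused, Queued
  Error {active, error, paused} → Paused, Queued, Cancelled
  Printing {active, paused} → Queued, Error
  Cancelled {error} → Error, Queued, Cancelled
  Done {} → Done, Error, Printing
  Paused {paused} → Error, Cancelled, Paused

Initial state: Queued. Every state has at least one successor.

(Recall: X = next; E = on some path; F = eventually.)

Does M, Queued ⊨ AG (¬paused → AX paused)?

States satisfying ¬paused → AX paused: {Error, Printing, Paused}.
States satisfying AG (¬paused → AX paused): ∅.
Cancelled is reachable from Queued and violates ¬paused → AX paused, so AG fails at Queued.
Queued ∉ Sat(AG (¬paused → AX paused)).

No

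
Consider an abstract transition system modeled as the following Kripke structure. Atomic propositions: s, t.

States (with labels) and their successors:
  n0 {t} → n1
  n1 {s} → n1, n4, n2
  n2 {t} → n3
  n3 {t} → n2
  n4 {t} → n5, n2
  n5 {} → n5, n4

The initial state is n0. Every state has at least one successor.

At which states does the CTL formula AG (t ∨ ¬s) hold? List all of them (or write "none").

States satisfying t ∨ ¬s: {n0, n2, n3, n4, n5}.
States satisfying AG (t ∨ ¬s): {n2, n3, n4, n5}.

{n2, n3, n4, n5}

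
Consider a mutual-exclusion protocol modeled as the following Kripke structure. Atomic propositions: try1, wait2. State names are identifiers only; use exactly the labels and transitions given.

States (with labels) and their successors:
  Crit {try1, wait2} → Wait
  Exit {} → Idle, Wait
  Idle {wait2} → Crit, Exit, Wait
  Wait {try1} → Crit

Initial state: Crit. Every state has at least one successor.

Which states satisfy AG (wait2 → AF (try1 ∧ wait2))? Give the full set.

{Crit, Wait}

States satisfying wait2 → AF (try1 ∧ wait2): {Crit, Exit, Wait}.
States satisfying AG (wait2 → AF (try1 ∧ wait2)): {Crit, Wait}.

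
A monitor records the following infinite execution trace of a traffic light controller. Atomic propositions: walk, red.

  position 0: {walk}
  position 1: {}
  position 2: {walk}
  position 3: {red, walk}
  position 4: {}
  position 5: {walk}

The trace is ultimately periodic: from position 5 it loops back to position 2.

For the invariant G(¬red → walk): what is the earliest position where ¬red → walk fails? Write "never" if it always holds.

1

Check ¬red → walk at each position in order: 0 ✓.
At position 1 the labels are {}, so ¬red → walk is false there. This is the first violation.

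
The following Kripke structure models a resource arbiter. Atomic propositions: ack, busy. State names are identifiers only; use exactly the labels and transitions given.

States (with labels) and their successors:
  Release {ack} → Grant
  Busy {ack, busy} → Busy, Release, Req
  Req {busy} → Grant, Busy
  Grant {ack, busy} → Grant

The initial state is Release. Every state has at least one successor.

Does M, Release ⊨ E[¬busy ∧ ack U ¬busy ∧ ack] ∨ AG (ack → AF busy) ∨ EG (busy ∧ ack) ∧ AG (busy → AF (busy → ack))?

States satisfying ¬busy ∧ ack: {Release}.
States satisfying E[¬busy ∧ ack U ¬busy ∧ ack]: {Release}.
States satisfying ack → AF busy: {Release, Busy, Req, Grant}.
States satisfying AG (ack → AF busy): {Release, Busy, Req, Grant}.
States satisfying busy ∧ ack: {Busy, Grant}.
States satisfying EG (busy ∧ ack): {Busy, Grant}.
States satisfying busy → AF (busy → ack): {Release, Busy, Req, Grant}.
States satisfying AG (busy → AF (busy → ack)): {Release, Busy, Req, Grant}.
States satisfying EG (busy ∧ ack) ∧ AG (busy → AF (busy → ack)): {Busy, Grant}.
States satisfying E[¬busy ∧ ack U ¬busy ∧ ack] ∨ AG (ack → AF busy) ∨ EG (busy ∧ ack) ∧ AG (busy → AF (busy → ack)): {Release, Busy, Req, Grant}.
Release ∈ Sat(E[¬busy ∧ ack U ¬busy ∧ ack] ∨ AG (ack → AF busy) ∨ EG (busy ∧ ack) ∧ AG (busy → AF (busy → ack))).

Satisfied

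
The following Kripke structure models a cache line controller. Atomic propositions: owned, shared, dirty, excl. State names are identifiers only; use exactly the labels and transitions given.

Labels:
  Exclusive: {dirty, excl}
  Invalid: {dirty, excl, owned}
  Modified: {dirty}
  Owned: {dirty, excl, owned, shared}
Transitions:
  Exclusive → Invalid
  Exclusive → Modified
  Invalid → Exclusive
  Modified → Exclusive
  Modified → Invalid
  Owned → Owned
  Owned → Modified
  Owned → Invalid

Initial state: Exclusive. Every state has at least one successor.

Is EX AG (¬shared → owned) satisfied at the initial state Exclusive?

No

States satisfying AG (¬shared → owned): ∅.
States satisfying EX AG (¬shared → owned): ∅.
No suitable path/successor from Exclusive witnesses the formula.
Exclusive ∉ Sat(EX AG (¬shared → owned)).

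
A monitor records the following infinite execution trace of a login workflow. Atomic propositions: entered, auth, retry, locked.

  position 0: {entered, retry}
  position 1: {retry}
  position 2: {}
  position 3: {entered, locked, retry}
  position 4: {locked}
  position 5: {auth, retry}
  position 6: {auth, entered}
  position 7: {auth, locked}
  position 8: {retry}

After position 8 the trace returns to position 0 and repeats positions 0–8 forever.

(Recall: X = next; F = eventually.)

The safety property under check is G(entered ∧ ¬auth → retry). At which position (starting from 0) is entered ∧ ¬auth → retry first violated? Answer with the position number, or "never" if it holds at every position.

never

entered ∧ ¬auth → retry holds at every position 0..8, and those are all the positions the trace ever visits, so the invariant G(entered ∧ ¬auth → retry) is never violated.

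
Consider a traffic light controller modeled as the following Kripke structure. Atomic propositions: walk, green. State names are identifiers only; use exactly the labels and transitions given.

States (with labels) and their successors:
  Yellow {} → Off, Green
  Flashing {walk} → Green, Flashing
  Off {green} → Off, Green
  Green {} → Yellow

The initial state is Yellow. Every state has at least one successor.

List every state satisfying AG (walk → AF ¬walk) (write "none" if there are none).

States satisfying walk → AF ¬walk: {Yellow, Off, Green}.
States satisfying AG (walk → AF ¬walk): {Yellow, Off, Green}.

{Yellow, Off, Green}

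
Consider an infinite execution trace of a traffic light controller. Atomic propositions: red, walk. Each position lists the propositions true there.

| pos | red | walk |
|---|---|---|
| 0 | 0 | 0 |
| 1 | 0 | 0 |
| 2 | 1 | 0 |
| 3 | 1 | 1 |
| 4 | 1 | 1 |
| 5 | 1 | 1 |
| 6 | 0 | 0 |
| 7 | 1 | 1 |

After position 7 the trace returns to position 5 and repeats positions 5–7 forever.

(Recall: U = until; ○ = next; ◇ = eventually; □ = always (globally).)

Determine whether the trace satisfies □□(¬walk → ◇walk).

Yes

□(¬walk → ◇walk) holds at every position 0..7, and those are all positions ever visited, so □□(¬walk → ◇walk) holds.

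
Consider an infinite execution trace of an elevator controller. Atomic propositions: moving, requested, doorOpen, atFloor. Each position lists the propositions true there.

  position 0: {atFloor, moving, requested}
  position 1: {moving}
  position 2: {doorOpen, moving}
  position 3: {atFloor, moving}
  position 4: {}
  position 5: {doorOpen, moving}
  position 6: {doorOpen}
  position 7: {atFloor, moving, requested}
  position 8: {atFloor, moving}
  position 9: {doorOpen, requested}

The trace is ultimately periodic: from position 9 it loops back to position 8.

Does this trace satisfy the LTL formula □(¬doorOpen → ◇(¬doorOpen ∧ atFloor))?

¬doorOpen → ◇(¬doorOpen ∧ atFloor) holds at every position 0..9, and those are all positions ever visited, so □(¬doorOpen → ◇(¬doorOpen ∧ atFloor)) holds.
Positions where ¬doorOpen holds: 0, 1, 3, 4, 7, 8.
Check ◇(¬doorOpen ∧ atFloor) at each: 0→ok, 1→ok, 3→ok, 4→ok, 7→ok, 8→ok.

Satisfied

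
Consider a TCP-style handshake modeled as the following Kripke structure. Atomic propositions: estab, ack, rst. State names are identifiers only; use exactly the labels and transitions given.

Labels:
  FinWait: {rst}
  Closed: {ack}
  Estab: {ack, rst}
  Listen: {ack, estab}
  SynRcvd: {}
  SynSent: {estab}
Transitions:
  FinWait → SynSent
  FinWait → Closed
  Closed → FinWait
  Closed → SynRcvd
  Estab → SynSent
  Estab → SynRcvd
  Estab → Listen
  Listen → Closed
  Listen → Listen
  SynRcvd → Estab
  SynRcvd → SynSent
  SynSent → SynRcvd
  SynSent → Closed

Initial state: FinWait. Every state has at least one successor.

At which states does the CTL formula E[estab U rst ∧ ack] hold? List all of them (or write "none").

States satisfying estab: {Listen, SynSent}.
States satisfying rst ∧ ack: {Estab}.
States satisfying E[estab U rst ∧ ack]: {Estab}.

{Estab}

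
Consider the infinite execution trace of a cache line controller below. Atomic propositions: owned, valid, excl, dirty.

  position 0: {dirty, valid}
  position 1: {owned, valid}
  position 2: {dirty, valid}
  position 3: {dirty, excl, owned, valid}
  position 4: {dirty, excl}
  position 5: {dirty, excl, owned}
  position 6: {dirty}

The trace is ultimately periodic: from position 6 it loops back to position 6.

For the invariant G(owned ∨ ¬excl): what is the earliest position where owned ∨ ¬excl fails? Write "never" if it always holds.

4

Check owned ∨ ¬excl at each position in order: 0 ✓, 1 ✓, 2 ✓, 3 ✓.
At position 4 the labels are {dirty, excl}, so owned ∨ ¬excl is false there. This is the first violation.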